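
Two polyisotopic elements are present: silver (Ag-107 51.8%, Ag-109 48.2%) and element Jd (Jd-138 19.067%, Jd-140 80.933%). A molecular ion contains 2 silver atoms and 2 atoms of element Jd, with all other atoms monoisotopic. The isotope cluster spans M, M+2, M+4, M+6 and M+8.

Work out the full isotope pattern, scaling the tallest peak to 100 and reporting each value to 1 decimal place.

2.4 : 25.3 : 84.8 : 100.0 : 38.2

Silver pattern (n=2): 0.268324 : 0.499352 : 0.232324
Element Jd pattern (n=2): 0.03635505 : 0.3086299 : 0.65501505
Convolve the two distributions (both contribute in 2-u steps):
  M: 0.268324×0.03635505 = 0.009755
  M+2: 0.268324×0.3086299 + 0.499352×0.03635505 = 0.100967
  M+4: 0.268324×0.65501505 + 0.499352×0.3086299 + 0.232324×0.03635505 = 0.338317
  M+6: 0.499352×0.65501505 + 0.232324×0.3086299 = 0.398785
  M+8: 0.232324×0.65501505 = 0.152176
Scale to base peak (0.398785) = 100: 2.4 : 25.3 : 84.8 : 100.0 : 38.2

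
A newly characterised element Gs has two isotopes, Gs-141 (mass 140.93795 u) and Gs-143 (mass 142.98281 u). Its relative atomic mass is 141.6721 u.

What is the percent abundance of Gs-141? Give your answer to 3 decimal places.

64.098%

Writing the weighted mean with unknown fraction x of Gs-141:
140.93795·x + 142.98281·(1 − x) = 141.6721
(140.93795 − 142.98281)·x = 141.6721 − 142.98281
x = -1.31071 / -2.04486 = 0.64098 → 64.098% Gs-141, 35.902% Gs-143.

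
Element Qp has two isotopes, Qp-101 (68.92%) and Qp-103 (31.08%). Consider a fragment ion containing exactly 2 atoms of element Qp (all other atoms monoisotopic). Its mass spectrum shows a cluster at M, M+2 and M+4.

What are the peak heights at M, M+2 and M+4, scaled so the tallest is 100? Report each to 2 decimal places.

Expanding (0.6892 + 0.3108)^2:
P(M) = 0.6892^2 = 0.474997
P(M+2) = 2 × 0.6892^1 × 0.3108^1 = 0.428407
P(M+4) = 0.3108^2 = 0.096597
The M peak is largest (0.474997); scaling to 100 gives 100.00 : 90.19 : 20.34.

100.00 : 90.19 : 20.34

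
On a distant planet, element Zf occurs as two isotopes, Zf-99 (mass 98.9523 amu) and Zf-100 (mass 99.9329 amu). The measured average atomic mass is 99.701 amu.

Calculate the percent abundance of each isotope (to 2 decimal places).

Writing the weighted mean with unknown fraction x of Zf-99:
98.9523·x + 99.9329·(1 − x) = 99.701
(98.9523 − 99.9329)·x = 99.701 − 99.9329
x = -0.2319 / -0.9806 = 0.23649 → 23.65% Zf-99, 76.35% Zf-100.

Zf-99: 23.65%, Zf-100: 76.35%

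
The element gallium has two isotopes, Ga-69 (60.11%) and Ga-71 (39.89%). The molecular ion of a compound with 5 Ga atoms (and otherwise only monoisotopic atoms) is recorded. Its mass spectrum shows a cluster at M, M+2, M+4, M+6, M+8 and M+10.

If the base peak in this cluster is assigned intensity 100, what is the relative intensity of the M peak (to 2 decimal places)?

Binomial terms of (0.6011 + 0.3989)^5: M 0.0785, M+2 0.2604, M+4 0.3456, M+6 0.2293, M+8 0.0761, M+10 0.0101 → M+4 is the base peak.
P(M+4) = C(5,2) × 0.6011^3 × 0.3989^2 = 10 × 0.21719018 × 0.15912121 = 0.345596 (base)
P(M) = C(5,0) × 0.6011^5 × 0.3989^0 = 1 × 0.07847542 × 1.0000 = 0.078475
Relative intensity = 0.078475 / 0.345596 × 100 = 22.71

22.71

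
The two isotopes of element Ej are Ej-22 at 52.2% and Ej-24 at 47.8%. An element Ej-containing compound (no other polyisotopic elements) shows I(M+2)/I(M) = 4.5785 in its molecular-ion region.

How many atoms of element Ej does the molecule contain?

5

For n independent Ej atoms, I(M+2)/I(M) = n · (abundance Ej-24) / (abundance Ej-22) = n · 0.478/0.522.
n = 4.5785 × 0.522/0.478 = 5.00 ≈ 5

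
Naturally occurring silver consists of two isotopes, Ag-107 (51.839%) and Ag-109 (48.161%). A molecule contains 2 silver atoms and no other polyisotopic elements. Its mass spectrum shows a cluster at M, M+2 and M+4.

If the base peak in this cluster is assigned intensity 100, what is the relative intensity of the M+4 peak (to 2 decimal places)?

46.45

(0.51839 + 0.48161)^2 gives M 0.2687, M+2 0.4993, M+4 0.2319; the largest is M+2.
P(M+2) = C(2,1) × 0.51839^1 × 0.48161^1 = 2 × 0.51839 × 0.48161 = 0.499324 (base)
P(M+4) = C(2,2) × 0.51839^0 × 0.48161^2 = 1 × 1.0000 × 0.23194819 = 0.231948
Relative intensity = 0.231948 / 0.499324 × 100 = 46.45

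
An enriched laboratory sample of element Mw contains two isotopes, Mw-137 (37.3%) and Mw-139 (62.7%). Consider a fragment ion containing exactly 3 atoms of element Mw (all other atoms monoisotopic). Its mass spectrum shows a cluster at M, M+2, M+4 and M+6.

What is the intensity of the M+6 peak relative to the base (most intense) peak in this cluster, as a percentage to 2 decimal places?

Term probabilities: M 0.0519, M+2 0.2617, M+4 0.4399, M+6 0.2465. Base peak = M+4.
P(M+4) = C(3,2) × 0.373^1 × 0.627^2 = 3 × 0.3730 × 0.393129 = 0.439911 (base)
P(M+6) = C(3,3) × 0.373^0 × 0.627^3 = 1 × 1.0000 × 0.24649188 = 0.246492
Relative intensity = 0.246492 / 0.439911 × 100 = 56.03

56.03%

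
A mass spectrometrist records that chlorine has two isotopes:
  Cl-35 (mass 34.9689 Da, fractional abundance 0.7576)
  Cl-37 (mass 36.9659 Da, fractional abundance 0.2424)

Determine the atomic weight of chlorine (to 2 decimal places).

Ar = Σ fᵢ·mᵢ = 0.7576 × 34.9689 + 0.2424 × 36.9659
= 26.49244 + 8.96053 = 35.45297 Da

35.45 Da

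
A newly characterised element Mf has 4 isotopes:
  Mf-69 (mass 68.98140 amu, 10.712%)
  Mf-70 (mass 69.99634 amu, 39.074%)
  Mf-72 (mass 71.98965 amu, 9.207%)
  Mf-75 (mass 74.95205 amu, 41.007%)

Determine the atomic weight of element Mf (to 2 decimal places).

Ar = Σ fᵢ·mᵢ = 0.10712 × 68.98140 + 0.39074 × 69.99634 + 0.09207 × 71.98965 + 0.41007 × 74.95205
= 7.389288 + 27.350370 + 6.628087 + 30.735587 = 72.103332 amu

72.10 amu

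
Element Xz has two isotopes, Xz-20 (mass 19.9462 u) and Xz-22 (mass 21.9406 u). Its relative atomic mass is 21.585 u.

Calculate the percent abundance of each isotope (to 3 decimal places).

Let x be the fractional abundance of Xz-20; then Xz-22 has abundance 1 − x.
19.9462·x + 21.9406·(1 − x) = 21.585
(19.9462 − 21.9406)·x = 21.585 − 21.9406
x = -0.3556 / -1.9944 = 0.17830 → 17.830% Xz-20, 82.170% Xz-22.

Xz-20: 17.830%, Xz-22: 82.170%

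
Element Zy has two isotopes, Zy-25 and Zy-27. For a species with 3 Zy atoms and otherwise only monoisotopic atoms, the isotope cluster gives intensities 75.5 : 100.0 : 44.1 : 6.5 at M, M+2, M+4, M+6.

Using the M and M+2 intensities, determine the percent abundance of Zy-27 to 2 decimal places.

Let p = fractional abundance of Zy-25. I(M+2)/I(M) = [C(3,1)·p^2·(1−p)] / p^3 = 3·(1−p)/p = 100.0/75.5 = 1.3245
(1−p)/p = 1.3245/3 = 0.4415  ⇒  p = 1/(1 + 0.4415) = 0.6937
Zy-25: 69.37%, Zy-27: 30.63%.

30.63%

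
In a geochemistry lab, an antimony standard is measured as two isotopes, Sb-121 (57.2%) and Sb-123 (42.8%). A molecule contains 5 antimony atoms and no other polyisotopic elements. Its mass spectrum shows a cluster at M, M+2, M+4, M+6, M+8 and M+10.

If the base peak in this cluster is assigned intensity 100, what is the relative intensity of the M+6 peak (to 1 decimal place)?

74.8

Term probabilities: M 0.0612, M+2 0.2291, M+4 0.3428, M+6 0.2565, M+8 0.0960, M+10 0.0144. Base peak = M+4.
P(M+4) = C(5,2) × 0.572^3 × 0.428^2 = 10 × 0.18714925 × 0.183184 = 0.342827 (base)
P(M+6) = C(5,3) × 0.572^2 × 0.428^3 = 10 × 0.327184 × 0.07840275 = 0.256521
Relative intensity = 0.256521 / 0.342827 × 100 = 74.8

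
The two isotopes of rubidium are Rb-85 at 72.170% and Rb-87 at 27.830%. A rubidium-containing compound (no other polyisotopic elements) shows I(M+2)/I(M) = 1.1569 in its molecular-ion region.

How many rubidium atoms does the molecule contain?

3

The M+2/M ratio from n Rb atoms is n · q/p = n · 0.27830/0.72170.
n = 1.1569 × 0.72170/0.27830 = 3.00 ≈ 3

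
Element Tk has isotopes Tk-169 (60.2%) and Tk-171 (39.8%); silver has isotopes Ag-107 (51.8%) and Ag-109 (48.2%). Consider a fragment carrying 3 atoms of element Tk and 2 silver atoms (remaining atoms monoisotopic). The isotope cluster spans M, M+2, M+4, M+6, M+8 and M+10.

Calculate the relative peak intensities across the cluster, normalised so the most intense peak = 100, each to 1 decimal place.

Element Tk pattern (n=3): 0.21816721 : 0.43271038 : 0.28607762 : 0.06304479
Silver pattern (n=2): 0.268324 : 0.499352 : 0.232324
Convolve the two distributions (both contribute in 2-u steps):
  M: 0.21816721×0.268324 = 0.058539
  M+2: 0.21816721×0.499352 + 0.43271038×0.268324 = 0.225049
  M+4: 0.21816721×0.232324 + 0.43271038×0.499352 + 0.28607762×0.268324 = 0.343522
  M+6: 0.43271038×0.232324 + 0.28607762×0.499352 + 0.06304479×0.268324 = 0.260299
  M+8: 0.28607762×0.232324 + 0.06304479×0.499352 = 0.097944
  M+10: 0.06304479×0.232324 = 0.014647
Scale to base peak (0.343522) = 100: 17.0 : 65.5 : 100.0 : 75.8 : 28.5 : 4.3

17.0 : 65.5 : 100.0 : 75.8 : 28.5 : 4.3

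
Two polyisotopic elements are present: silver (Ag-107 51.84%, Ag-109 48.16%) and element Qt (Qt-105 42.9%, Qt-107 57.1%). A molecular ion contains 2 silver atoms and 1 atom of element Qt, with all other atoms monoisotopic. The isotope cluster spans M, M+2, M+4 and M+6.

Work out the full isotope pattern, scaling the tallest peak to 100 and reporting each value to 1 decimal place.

30.0 : 95.6 : 100.0 : 34.4

Silver pattern (n=2): 0.26873856 : 0.49932288 : 0.23193856
Element Qt pattern (n=1): 0.4290 : 0.5710
Convolve the two distributions (both contribute in 2-u steps):
  M: 0.26873856×0.4290 = 0.115289
  M+2: 0.26873856×0.5710 + 0.49932288×0.4290 = 0.367659
  M+4: 0.49932288×0.5710 + 0.23193856×0.4290 = 0.384615
  M+6: 0.23193856×0.5710 = 0.132437
Scale to base peak (0.384615) = 100: 30.0 : 95.6 : 100.0 : 34.4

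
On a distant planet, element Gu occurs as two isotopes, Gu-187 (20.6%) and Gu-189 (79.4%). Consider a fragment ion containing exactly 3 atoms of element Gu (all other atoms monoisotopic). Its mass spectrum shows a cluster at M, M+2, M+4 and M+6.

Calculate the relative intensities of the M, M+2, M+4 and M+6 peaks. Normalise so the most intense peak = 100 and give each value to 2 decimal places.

The 3 Gu atoms are independent, so intensities follow the terms of (0.206 + 0.794)^3.
P(M) = 0.206^3 = 0.008742
P(M+2) = 3 × 0.206^2 × 0.794^1 = 0.101083
P(M+4) = 3 × 0.206^1 × 0.794^2 = 0.389609
P(M+6) = 0.794^3 = 0.500566
The M+6 peak is largest (0.500566); scaling to 100 gives 1.75 : 20.19 : 77.83 : 100.00.

1.75 : 20.19 : 77.83 : 100.00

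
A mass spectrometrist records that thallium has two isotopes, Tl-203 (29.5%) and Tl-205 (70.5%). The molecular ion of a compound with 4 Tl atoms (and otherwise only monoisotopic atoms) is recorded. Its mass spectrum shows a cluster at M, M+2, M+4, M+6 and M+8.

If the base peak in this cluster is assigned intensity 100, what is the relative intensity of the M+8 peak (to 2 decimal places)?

Binomial terms of (0.295 + 0.705)^4: M 0.0076, M+2 0.0724, M+4 0.2595, M+6 0.4135, M+8 0.2470 → M+6 is the base peak.
P(M+6) = C(4,3) × 0.295^1 × 0.705^3 = 4 × 0.2950 × 0.35040263 = 0.413475 (base)
P(M+8) = C(4,4) × 0.295^0 × 0.705^4 = 1 × 1.0000 × 0.24703385 = 0.247034
Relative intensity = 0.247034 / 0.413475 × 100 = 59.75

59.75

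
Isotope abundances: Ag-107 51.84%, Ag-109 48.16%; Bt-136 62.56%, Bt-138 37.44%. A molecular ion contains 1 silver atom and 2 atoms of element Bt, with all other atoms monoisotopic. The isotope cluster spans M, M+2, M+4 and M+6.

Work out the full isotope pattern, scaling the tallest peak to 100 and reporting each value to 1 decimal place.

47.0 : 100.0 : 69.2 : 15.7

Silver pattern (n=1): 0.5184 : 0.4816
Element Bt pattern (n=2): 0.39137536 : 0.46844928 : 0.14017536
Convolve the two distributions (both contribute in 2-u steps):
  M: 0.5184×0.39137536 = 0.202889
  M+2: 0.5184×0.46844928 + 0.4816×0.39137536 = 0.431330
  M+4: 0.5184×0.14017536 + 0.4816×0.46844928 = 0.298272
  M+6: 0.4816×0.14017536 = 0.067508
Scale to base peak (0.431330) = 100: 47.0 : 100.0 : 69.2 : 15.7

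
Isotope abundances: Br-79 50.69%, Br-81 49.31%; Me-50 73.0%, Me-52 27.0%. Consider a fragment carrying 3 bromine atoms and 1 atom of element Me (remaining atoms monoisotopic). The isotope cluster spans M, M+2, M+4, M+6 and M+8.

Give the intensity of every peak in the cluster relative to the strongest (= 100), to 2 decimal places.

Bromine pattern (n=3): 0.13024674 : 0.3801026 : 0.36975457 : 0.11989609
Element Me pattern (n=1): 0.7300 : 0.2700
Convolve the two distributions (both contribute in 2-u steps):
  M: 0.13024674×0.7300 = 0.095080
  M+2: 0.13024674×0.2700 + 0.3801026×0.7300 = 0.312642
  M+4: 0.3801026×0.2700 + 0.36975457×0.7300 = 0.372549
  M+6: 0.36975457×0.2700 + 0.11989609×0.7300 = 0.187358
  M+8: 0.11989609×0.2700 = 0.032372
Scale to base peak (0.372549) = 100: 25.52 : 83.92 : 100.00 : 50.29 : 8.69

25.52 : 83.92 : 100.00 : 50.29 : 8.69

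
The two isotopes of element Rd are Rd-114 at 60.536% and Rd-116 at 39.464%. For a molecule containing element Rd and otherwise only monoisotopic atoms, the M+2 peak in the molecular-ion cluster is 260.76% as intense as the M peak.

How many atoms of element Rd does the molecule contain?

4

With n Rd atoms, P(M+2)/P(M) = C(n,1)·p^(n−1)q / p^n = n·q/p = n · 0.39464/0.60536.
n = 2.6076 × 0.60536/0.39464 = 4.00 ≈ 4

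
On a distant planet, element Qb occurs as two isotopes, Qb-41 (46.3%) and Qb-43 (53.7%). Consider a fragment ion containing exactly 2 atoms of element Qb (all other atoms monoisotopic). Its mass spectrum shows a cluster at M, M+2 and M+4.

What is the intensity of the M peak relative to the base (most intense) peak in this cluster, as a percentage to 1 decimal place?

43.1%

Binomial terms of (0.463 + 0.537)^2: M 0.2144, M+2 0.4973, M+4 0.2884 → M+2 is the base peak.
P(M+2) = C(2,1) × 0.463^1 × 0.537^1 = 2 × 0.4630 × 0.5370 = 0.497262 (base)
P(M) = C(2,0) × 0.463^2 × 0.537^0 = 1 × 0.214369 × 1.0000 = 0.214369
Relative intensity = 0.214369 / 0.497262 × 100 = 43.1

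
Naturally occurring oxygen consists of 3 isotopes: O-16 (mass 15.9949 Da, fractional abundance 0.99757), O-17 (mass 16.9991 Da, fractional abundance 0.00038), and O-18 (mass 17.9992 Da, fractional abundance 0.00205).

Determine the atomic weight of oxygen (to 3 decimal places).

The abundance-weighted mean is 0.99757 × 15.9949 + 0.00038 × 16.9991 + 0.00205 × 17.9992
= 15.95603 + 0.00646 + 0.03690 = 15.99939 Da

15.999 Da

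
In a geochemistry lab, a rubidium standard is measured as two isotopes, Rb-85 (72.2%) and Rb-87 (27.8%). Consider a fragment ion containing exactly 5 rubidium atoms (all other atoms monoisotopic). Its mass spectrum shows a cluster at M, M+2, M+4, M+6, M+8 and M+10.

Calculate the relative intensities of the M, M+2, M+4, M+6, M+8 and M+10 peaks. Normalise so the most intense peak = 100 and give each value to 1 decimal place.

51.9 : 100.0 : 77.0 : 29.7 : 5.7 : 0.4

The 5 Rb atoms are independent, so intensities follow the terms of (0.722 + 0.278)^5.
P(M) = 0.722^5 = 0.196194
P(M+2) = 5 × 0.722^4 × 0.278^1 = 0.377714
P(M+4) = 10 × 0.722^3 × 0.278^2 = 0.290872
P(M+6) = 10 × 0.722^2 × 0.278^3 = 0.111998
P(M+8) = 5 × 0.722^1 × 0.278^4 = 0.021562
P(M+10) = 0.278^5 = 0.001660
The M+2 peak is largest (0.377714); scaling to 100 gives 51.9 : 100.0 : 77.0 : 29.7 : 5.7 : 0.4.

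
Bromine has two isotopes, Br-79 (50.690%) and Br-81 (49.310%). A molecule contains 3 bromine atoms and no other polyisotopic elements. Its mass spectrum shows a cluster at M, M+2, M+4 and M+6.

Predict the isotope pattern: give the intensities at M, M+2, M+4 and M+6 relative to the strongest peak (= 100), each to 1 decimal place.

34.3 : 100.0 : 97.3 : 31.5

Expanding (0.50690 + 0.49310)^3:
P(M) = 0.50690^3 = 0.130247
P(M+2) = 3 × 0.50690^2 × 0.49310^1 = 0.380103
P(M+4) = 3 × 0.50690^1 × 0.49310^2 = 0.369755
P(M+6) = 0.49310^3 = 0.119896
The M+2 peak is largest (0.380103); scaling to 100 gives 34.3 : 100.0 : 97.3 : 31.5.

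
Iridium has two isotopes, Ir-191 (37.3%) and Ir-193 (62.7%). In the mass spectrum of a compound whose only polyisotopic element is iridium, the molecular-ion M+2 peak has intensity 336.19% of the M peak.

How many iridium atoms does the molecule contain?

The M+2/M ratio from n Ir atoms is n · q/p = n · 0.627/0.373.
n = 3.3619 × 0.373/0.627 = 2.00 ≈ 2

2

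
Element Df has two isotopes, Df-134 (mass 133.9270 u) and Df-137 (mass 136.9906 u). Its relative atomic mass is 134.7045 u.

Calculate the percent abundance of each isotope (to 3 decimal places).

Df-134: 74.621%, Df-137: 25.379%

Let x be the fractional abundance of Df-134; then Df-137 has abundance 1 − x.
133.9270·x + 136.9906·(1 − x) = 134.7045
(133.9270 − 136.9906)·x = 134.7045 − 136.9906
x = -2.2861 / -3.0636 = 0.74621 → 74.621% Df-134, 25.379% Df-137.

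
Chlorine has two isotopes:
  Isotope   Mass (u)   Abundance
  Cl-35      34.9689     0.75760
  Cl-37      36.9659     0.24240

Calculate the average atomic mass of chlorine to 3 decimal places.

35.453 u

Weight each isotope mass by its fractional abundance: 0.75760 × 34.9689 + 0.24240 × 36.9659
= 26.49244 + 8.96053 = 35.45297 u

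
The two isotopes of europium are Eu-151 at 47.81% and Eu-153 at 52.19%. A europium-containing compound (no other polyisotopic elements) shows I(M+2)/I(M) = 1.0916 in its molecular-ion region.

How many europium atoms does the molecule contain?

1

For n independent Eu atoms, I(M+2)/I(M) = n · (abundance Eu-153) / (abundance Eu-151) = n · 0.5219/0.4781.
n = 1.0916 × 0.4781/0.5219 = 1.00 ≈ 1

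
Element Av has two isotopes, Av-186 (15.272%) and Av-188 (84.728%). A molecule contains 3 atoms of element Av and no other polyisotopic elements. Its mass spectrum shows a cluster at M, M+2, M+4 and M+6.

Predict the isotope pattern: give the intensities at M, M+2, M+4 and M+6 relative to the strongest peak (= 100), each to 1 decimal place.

The 3 Av atoms are independent, so intensities follow the terms of (0.15272 + 0.84728)^3.
P(M) = 0.15272^3 = 0.003562
P(M+2) = 3 × 0.15272^2 × 0.84728^1 = 0.059284
P(M+4) = 3 × 0.15272^1 × 0.84728^2 = 0.328905
P(M+6) = 0.84728^3 = 0.608248
The M+6 peak is largest (0.608248); scaling to 100 gives 0.6 : 9.7 : 54.1 : 100.0.

0.6 : 9.7 : 54.1 : 100.0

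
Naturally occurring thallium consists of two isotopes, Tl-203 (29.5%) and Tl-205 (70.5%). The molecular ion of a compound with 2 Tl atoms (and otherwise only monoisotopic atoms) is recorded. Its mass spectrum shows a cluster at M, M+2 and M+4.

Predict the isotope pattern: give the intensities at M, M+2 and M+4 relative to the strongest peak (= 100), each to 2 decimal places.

The 2 Tl atoms are independent, so intensities follow the terms of (0.295 + 0.705)^2.
P(M) = 0.295^2 = 0.087025
P(M+2) = 2 × 0.295^1 × 0.705^1 = 0.415950
P(M+4) = 0.705^2 = 0.497025
The M+4 peak is largest (0.497025); scaling to 100 gives 17.51 : 83.69 : 100.00.

17.51 : 83.69 : 100.00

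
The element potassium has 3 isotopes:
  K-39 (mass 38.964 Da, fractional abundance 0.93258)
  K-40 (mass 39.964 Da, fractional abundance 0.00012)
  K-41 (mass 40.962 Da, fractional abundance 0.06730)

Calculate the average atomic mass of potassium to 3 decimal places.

Weight each isotope mass by its fractional abundance: 0.93258 × 38.964 + 0.00012 × 39.964 + 0.06730 × 40.962
= 36.3370 + 0.0048 + 2.7567 = 39.0985 Da

39.099 Da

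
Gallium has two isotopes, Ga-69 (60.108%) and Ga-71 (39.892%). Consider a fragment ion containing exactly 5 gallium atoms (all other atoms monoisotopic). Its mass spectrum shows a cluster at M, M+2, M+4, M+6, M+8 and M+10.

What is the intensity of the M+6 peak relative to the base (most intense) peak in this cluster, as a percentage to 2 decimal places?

66.37%

Term probabilities: M 0.0785, M+2 0.2604, M+4 0.3456, M+6 0.2294, M+8 0.0761, M+10 0.0101. Base peak = M+4.
P(M+4) = C(5,2) × 0.60108^3 × 0.39892^2 = 10 × 0.2171685 × 0.15913717 = 0.345596 (base)
P(M+6) = C(5,3) × 0.60108^2 × 0.39892^3 = 10 × 0.36129717 × 0.063483 = 0.229362
Relative intensity = 0.229362 / 0.345596 × 100 = 66.37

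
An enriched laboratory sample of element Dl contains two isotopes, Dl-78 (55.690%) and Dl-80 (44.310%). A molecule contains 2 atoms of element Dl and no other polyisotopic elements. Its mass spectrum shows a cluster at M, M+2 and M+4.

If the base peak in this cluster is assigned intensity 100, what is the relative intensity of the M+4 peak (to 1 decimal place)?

39.8

Term probabilities: M 0.3101, M+2 0.4935, M+4 0.1963. Base peak = M+2.
P(M+2) = C(2,1) × 0.55690^1 × 0.44310^1 = 2 × 0.5569 × 0.4431 = 0.493525 (base)
P(M+4) = C(2,2) × 0.55690^0 × 0.44310^2 = 1 × 1.0000 × 0.19633761 = 0.196338
Relative intensity = 0.196338 / 0.493525 × 100 = 39.8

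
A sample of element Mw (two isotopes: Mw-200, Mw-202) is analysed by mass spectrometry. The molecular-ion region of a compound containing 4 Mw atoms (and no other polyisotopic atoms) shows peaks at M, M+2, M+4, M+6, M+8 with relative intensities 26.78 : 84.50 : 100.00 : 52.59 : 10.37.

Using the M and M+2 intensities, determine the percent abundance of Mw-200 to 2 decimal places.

55.90%

Write p for the Mw-200 fraction. I(M+2)/I(M) = [C(4,1)·p^3·(1−p)] / p^4 = 4·(1−p)/p = 84.50/26.78 = 3.1553
(1−p)/p = 3.1553/4 = 0.7888  ⇒  p = 1/(1 + 0.7888) = 0.5590
Mw-200: 55.90%, Mw-202: 44.10%.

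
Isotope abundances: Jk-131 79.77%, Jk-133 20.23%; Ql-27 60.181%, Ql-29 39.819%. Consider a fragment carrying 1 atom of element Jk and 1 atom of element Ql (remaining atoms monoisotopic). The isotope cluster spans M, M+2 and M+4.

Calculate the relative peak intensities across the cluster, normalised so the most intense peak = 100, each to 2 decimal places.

100.00 : 91.53 : 16.78

Element Jk pattern (n=1): 0.7977 : 0.2023
Element Ql pattern (n=1): 0.60181 : 0.39819
Convolve the two distributions (both contribute in 2-u steps):
  M: 0.7977×0.60181 = 0.480064
  M+2: 0.7977×0.39819 + 0.2023×0.60181 = 0.439382
  M+4: 0.2023×0.39819 = 0.080554
Scale to base peak (0.480064) = 100: 100.00 : 91.53 : 16.78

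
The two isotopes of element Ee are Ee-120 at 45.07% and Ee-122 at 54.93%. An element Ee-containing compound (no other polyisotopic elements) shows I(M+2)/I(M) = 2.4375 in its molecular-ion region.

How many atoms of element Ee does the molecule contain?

The M+2/M ratio from n Ee atoms is n · q/p = n · 0.5493/0.4507.
n = 2.4375 × 0.4507/0.5493 = 2.00 ≈ 2

2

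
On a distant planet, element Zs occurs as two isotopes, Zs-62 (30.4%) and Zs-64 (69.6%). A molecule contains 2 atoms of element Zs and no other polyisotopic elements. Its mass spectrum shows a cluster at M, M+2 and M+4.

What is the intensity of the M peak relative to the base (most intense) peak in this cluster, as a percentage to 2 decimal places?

Term probabilities: M 0.0924, M+2 0.4232, M+4 0.4844. Base peak = M+4.
P(M+4) = C(2,2) × 0.304^0 × 0.696^2 = 1 × 1.0000 × 0.484416 = 0.484416 (base)
P(M) = C(2,0) × 0.304^2 × 0.696^0 = 1 × 0.092416 × 1.0000 = 0.092416
Relative intensity = 0.092416 / 0.484416 × 100 = 19.08

19.08%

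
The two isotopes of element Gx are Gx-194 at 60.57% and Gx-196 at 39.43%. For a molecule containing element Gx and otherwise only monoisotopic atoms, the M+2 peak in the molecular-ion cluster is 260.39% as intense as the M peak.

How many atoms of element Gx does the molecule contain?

4

The M+2/M ratio from n Gx atoms is n · q/p = n · 0.3943/0.6057.
n = 2.6039 × 0.6057/0.3943 = 4.00 ≈ 4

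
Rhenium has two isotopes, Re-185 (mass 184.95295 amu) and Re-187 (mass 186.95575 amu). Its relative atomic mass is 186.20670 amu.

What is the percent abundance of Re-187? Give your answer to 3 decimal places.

62.600%

Let x be the fractional abundance of Re-185; then Re-187 has abundance 1 − x.
184.95295·x + 186.95575·(1 − x) = 186.20670
(184.95295 − 186.95575)·x = 186.20670 − 186.95575
x = -0.74905 / -2.00280 = 0.37400 → 37.400% Re-185, 62.600% Re-187.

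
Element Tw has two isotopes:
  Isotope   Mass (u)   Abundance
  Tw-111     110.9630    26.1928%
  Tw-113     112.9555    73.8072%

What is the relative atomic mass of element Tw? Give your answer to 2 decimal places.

112.43 u

Average mass = Σ (abundance × isotope mass) = 0.261928 × 110.9630 + 0.738072 × 112.9555
= 29.06432 + 83.36929 = 112.43361 u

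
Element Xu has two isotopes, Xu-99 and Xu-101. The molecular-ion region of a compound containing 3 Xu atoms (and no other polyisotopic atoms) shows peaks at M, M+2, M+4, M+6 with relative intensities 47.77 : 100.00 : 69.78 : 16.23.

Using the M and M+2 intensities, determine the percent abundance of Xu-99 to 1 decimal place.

58.9%

If p is the fraction of Xu that is Xu-99, then I(M+2)/I(M) = [C(3,1)·p^2·(1−p)] / p^3 = 3·(1−p)/p = 100.00/47.77 = 2.0934
(1−p)/p = 2.0934/3 = 0.6978  ⇒  p = 1/(1 + 0.6978) = 0.5890
Xu-99: 58.9%, Xu-101: 41.1%.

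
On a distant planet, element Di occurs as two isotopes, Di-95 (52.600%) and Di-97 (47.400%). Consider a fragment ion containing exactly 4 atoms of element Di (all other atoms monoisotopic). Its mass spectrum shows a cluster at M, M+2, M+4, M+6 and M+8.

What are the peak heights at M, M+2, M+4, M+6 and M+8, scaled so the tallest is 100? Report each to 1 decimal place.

Each Di atom is independently Di-95 (p = 0.52600) or Di-97 (q = 0.47400); the cluster is the binomial expansion (p + q)^4.
P(M) = 0.52600^4 = 0.076550
P(M+2) = 4 × 0.52600^3 × 0.47400^1 = 0.275928
P(M+4) = 6 × 0.52600^2 × 0.47400^2 = 0.372975
P(M+6) = 4 × 0.52600^1 × 0.47400^3 = 0.224068
P(M+8) = 0.47400^4 = 0.050479
The M+4 peak is largest (0.372975); scaling to 100 gives 20.5 : 74.0 : 100.0 : 60.1 : 13.5.

20.5 : 74.0 : 100.0 : 60.1 : 13.5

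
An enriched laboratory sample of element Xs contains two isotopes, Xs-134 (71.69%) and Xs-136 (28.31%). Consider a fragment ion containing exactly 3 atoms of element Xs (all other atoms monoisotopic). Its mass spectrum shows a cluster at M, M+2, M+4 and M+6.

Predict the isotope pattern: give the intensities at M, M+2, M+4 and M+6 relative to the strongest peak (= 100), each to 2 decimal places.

Expanding (0.7169 + 0.2831)^3:
P(M) = 0.7169^3 = 0.368448
P(M+2) = 3 × 0.7169^2 × 0.2831^1 = 0.436494
P(M+4) = 3 × 0.7169^1 × 0.2831^2 = 0.172369
P(M+6) = 0.2831^3 = 0.022689
The M+2 peak is largest (0.436494); scaling to 100 gives 84.41 : 100.00 : 39.49 : 5.20.

84.41 : 100.00 : 39.49 : 5.20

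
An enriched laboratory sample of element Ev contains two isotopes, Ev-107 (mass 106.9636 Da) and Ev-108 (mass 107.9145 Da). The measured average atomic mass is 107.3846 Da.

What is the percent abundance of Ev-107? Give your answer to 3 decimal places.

Writing the weighted mean with unknown fraction x of Ev-107:
106.9636·x + 107.9145·(1 − x) = 107.3846
(106.9636 − 107.9145)·x = 107.3846 − 107.9145
x = -0.5299 / -0.9509 = 0.55726 → 55.726% Ev-107, 44.274% Ev-108.

55.726%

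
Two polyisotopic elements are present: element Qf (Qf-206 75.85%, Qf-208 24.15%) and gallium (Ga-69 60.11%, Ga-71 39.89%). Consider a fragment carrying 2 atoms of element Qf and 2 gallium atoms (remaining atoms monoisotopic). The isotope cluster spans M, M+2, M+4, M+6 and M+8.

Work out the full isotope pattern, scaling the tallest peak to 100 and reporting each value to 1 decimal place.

Element Qf pattern (n=2): 0.57532225 : 0.3663555 : 0.05832225
Gallium pattern (n=2): 0.36132121 : 0.47955758 : 0.15912121
Convolve the two distributions (both contribute in 2-u steps):
  M: 0.57532225×0.36132121 = 0.207876
  M+2: 0.57532225×0.47955758 + 0.3663555×0.36132121 = 0.408272
  M+4: 0.57532225×0.15912121 + 0.3663555×0.47955758 + 0.05832225×0.36132121 = 0.288308
  M+6: 0.3663555×0.15912121 + 0.05832225×0.47955758 = 0.086264
  M+8: 0.05832225×0.15912121 = 0.009280
Scale to base peak (0.408272) = 100: 50.9 : 100.0 : 70.6 : 21.1 : 2.3

50.9 : 100.0 : 70.6 : 21.1 : 2.3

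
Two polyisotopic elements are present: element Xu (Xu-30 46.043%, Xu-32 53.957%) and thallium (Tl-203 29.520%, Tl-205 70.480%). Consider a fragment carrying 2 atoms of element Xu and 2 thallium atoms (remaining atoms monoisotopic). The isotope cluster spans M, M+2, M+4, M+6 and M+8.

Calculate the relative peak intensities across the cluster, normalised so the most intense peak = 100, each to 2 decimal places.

5.02 : 35.74 : 91.70 : 100.00 : 39.30

Element Xu pattern (n=2): 0.21199578 : 0.49686843 : 0.29113578
Thallium pattern (n=2): 0.08714304 : 0.41611392 : 0.49674304
Convolve the two distributions (both contribute in 2-u steps):
  M: 0.21199578×0.08714304 = 0.018474
  M+2: 0.21199578×0.41611392 + 0.49686843×0.08714304 = 0.131513
  M+4: 0.21199578×0.49674304 + 0.49686843×0.41611392 + 0.29113578×0.08714304 = 0.337432
  M+6: 0.49686843×0.49674304 + 0.29113578×0.41611392 = 0.367962
  M+8: 0.29113578×0.49674304 = 0.144620
Scale to base peak (0.367962) = 100: 5.02 : 35.74 : 91.70 : 100.00 : 39.30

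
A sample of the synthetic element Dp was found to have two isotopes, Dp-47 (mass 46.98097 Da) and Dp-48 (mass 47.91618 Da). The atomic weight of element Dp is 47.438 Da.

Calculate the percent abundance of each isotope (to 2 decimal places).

Dp-47: 51.13%, Dp-48: 48.87%

Let x be the fractional abundance of Dp-47; then Dp-48 has abundance 1 − x.
46.98097·x + 47.91618·(1 − x) = 47.438
(46.98097 − 47.91618)·x = 47.438 − 47.91618
x = -0.47818 / -0.93521 = 0.51131 → 51.13% Dp-47, 48.87% Dp-48.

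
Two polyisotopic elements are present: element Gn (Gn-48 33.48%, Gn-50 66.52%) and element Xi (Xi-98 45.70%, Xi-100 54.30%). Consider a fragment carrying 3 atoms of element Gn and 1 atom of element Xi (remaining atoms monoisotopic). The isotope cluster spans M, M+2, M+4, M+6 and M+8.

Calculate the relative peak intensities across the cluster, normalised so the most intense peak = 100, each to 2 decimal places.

4.56 : 32.62 : 86.36 : 100.00 : 42.53

Element Gn pattern (n=3): 0.03752808 : 0.22368888 : 0.444438 : 0.29434504
Element Xi pattern (n=1): 0.4570 : 0.5430
Convolve the two distributions (both contribute in 2-u steps):
  M: 0.03752808×0.4570 = 0.017150
  M+2: 0.03752808×0.5430 + 0.22368888×0.4570 = 0.122604
  M+4: 0.22368888×0.5430 + 0.444438×0.4570 = 0.324571
  M+6: 0.444438×0.5430 + 0.29434504×0.4570 = 0.375846
  M+8: 0.29434504×0.5430 = 0.159829
Scale to base peak (0.375846) = 100: 4.56 : 32.62 : 86.36 : 100.00 : 42.53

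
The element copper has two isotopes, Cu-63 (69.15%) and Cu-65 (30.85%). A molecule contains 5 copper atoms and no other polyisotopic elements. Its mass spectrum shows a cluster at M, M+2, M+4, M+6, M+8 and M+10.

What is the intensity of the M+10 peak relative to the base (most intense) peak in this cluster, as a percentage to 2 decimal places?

0.79%

Term probabilities: M 0.1581, M+2 0.3527, M+4 0.3147, M+6 0.1404, M+8 0.0313, M+10 0.0028. Base peak = M+2.
P(M+2) = C(5,1) × 0.6915^4 × 0.3085^1 = 5 × 0.2286487 × 0.3085 = 0.352691 (base)
P(M+10) = C(5,5) × 0.6915^0 × 0.3085^5 = 1 × 1.0000 × 0.00279432 = 0.002794
Relative intensity = 0.002794 / 0.352691 × 100 = 0.79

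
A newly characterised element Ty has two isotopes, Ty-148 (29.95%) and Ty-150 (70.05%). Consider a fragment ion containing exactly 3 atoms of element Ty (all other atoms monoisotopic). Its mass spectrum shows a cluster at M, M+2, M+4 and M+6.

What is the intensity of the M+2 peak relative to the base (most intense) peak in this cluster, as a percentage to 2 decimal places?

Term probabilities: M 0.0269, M+2 0.1885, M+4 0.4409, M+6 0.3437. Base peak = M+4.
P(M+4) = C(3,2) × 0.2995^1 × 0.7005^2 = 3 × 0.2995 × 0.49070025 = 0.440894 (base)
P(M+2) = C(3,1) × 0.2995^2 × 0.7005^1 = 3 × 0.08970025 × 0.7005 = 0.188505
Relative intensity = 0.188505 / 0.440894 × 100 = 42.76

42.76%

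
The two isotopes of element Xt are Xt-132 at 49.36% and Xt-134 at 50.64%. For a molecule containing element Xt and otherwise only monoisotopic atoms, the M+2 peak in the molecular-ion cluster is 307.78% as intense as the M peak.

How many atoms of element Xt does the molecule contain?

3

With n Xt atoms, P(M+2)/P(M) = C(n,1)·p^(n−1)q / p^n = n·q/p = n · 0.5064/0.4936.
n = 3.0778 × 0.4936/0.5064 = 3.00 ≈ 3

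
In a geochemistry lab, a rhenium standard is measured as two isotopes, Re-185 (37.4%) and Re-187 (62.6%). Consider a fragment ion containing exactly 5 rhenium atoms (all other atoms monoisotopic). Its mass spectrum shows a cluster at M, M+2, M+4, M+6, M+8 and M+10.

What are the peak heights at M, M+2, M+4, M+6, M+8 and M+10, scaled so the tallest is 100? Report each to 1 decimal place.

2.1 : 17.8 : 59.7 : 100.0 : 83.7 : 28.0

Expanding (0.374 + 0.626)^5:
P(M) = 0.374^5 = 0.007317
P(M+2) = 5 × 0.374^4 × 0.626^1 = 0.061239
P(M+4) = 10 × 0.374^3 × 0.626^2 = 0.205005
P(M+6) = 10 × 0.374^2 × 0.626^3 = 0.343136
P(M+8) = 5 × 0.374^1 × 0.626^4 = 0.287170
P(M+10) = 0.626^5 = 0.096133
The M+6 peak is largest (0.343136); scaling to 100 gives 2.1 : 17.8 : 59.7 : 100.0 : 83.7 : 28.0.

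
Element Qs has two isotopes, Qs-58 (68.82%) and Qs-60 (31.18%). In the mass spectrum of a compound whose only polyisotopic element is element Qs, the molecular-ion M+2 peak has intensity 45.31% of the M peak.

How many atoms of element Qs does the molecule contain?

For n independent Qs atoms, I(M+2)/I(M) = n · (abundance Qs-60) / (abundance Qs-58) = n · 0.3118/0.6882.
n = 0.4531 × 0.6882/0.3118 = 1.00 ≈ 1

1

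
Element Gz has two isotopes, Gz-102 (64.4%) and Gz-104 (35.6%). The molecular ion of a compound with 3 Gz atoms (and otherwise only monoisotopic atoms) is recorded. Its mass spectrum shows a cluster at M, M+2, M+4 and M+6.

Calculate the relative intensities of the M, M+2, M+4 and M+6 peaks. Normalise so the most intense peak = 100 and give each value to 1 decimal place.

Each Gz atom is independently Gz-102 (p = 0.644) or Gz-104 (q = 0.356); the cluster is the binomial expansion (p + q)^3.
P(M) = 0.644^3 = 0.267090
P(M+2) = 3 × 0.644^2 × 0.356^1 = 0.442938
P(M+4) = 3 × 0.644^1 × 0.356^2 = 0.244854
P(M+6) = 0.356^3 = 0.045118
The M+2 peak is largest (0.442938); scaling to 100 gives 60.3 : 100.0 : 55.3 : 10.2.

60.3 : 100.0 : 55.3 : 10.2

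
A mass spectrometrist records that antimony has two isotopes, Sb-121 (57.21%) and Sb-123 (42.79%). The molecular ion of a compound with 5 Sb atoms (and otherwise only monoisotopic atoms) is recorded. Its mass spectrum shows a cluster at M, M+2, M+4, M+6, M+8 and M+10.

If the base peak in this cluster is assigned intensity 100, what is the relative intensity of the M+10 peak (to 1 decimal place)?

4.2

(0.5721 + 0.4279)^5 gives M 0.0613, M+2 0.2292, M+4 0.3428, M+6 0.2564, M+8 0.0959, M+10 0.0143; the largest is M+4.
P(M+4) = C(5,2) × 0.5721^3 × 0.4279^2 = 10 × 0.18724742 × 0.18309841 = 0.342847 (base)
P(M+10) = C(5,5) × 0.5721^0 × 0.4279^5 = 1 × 1.0000 × 0.01434536 = 0.014345
Relative intensity = 0.014345 / 0.342847 × 100 = 4.2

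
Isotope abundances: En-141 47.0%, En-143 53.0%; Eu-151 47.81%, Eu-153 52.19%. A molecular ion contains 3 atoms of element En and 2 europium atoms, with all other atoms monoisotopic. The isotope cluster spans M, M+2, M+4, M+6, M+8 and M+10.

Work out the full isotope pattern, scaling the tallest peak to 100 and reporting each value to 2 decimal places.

Element En pattern (n=3): 0.103823 : 0.351231 : 0.396069 : 0.148877
Europium pattern (n=2): 0.22857961 : 0.49904078 : 0.27237961
Convolve the two distributions (both contribute in 2-u steps):
  M: 0.103823×0.22857961 = 0.023732
  M+2: 0.103823×0.49904078 + 0.351231×0.22857961 = 0.132096
  M+4: 0.103823×0.27237961 + 0.351231×0.49904078 + 0.396069×0.22857961 = 0.294091
  M+6: 0.351231×0.27237961 + 0.396069×0.49904078 + 0.148877×0.22857961 = 0.327353
  M+8: 0.396069×0.27237961 + 0.148877×0.49904078 = 0.182177
  M+10: 0.148877×0.27237961 = 0.040551
Scale to base peak (0.327353) = 100: 7.25 : 40.35 : 89.84 : 100.00 : 55.65 : 12.39

7.25 : 40.35 : 89.84 : 100.00 : 55.65 : 12.39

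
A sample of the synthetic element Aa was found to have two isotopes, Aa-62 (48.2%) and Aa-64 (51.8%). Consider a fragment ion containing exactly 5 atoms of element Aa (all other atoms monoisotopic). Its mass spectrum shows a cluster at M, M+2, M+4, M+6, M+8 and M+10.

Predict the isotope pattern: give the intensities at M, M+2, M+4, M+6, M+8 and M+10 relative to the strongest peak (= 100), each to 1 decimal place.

Expanding (0.482 + 0.518)^5:
P(M) = 0.482^5 = 0.026016
P(M+2) = 5 × 0.482^4 × 0.518^1 = 0.139794
P(M+4) = 10 × 0.482^3 × 0.518^2 = 0.300470
P(M+6) = 10 × 0.482^2 × 0.518^3 = 0.322911
P(M+8) = 5 × 0.482^1 × 0.518^4 = 0.173515
P(M+10) = 0.518^5 = 0.037295
The M+6 peak is largest (0.322911); scaling to 100 gives 8.1 : 43.3 : 93.1 : 100.0 : 53.7 : 11.5.

8.1 : 43.3 : 93.1 : 100.0 : 53.7 : 11.5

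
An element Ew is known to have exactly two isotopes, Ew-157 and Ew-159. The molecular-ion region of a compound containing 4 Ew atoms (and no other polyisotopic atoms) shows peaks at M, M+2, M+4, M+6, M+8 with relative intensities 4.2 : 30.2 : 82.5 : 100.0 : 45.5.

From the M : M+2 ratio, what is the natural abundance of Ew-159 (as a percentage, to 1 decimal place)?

Let p = fractional abundance of Ew-157. I(M+2)/I(M) = [C(4,1)·p^3·(1−p)] / p^4 = 4·(1−p)/p = 30.2/4.2 = 7.1905
(1−p)/p = 7.1905/4 = 1.7976  ⇒  p = 1/(1 + 1.7976) = 0.3574
Ew-157: 35.7%, Ew-159: 64.3%.

64.3%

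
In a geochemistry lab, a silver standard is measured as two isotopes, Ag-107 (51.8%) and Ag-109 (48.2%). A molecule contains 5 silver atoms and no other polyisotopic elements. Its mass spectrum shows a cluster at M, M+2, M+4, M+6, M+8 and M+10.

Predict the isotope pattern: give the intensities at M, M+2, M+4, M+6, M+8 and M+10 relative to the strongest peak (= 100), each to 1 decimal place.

The 5 Ag atoms are independent, so intensities follow the terms of (0.518 + 0.482)^5.
P(M) = 0.518^5 = 0.037295
P(M+2) = 5 × 0.518^4 × 0.482^1 = 0.173515
P(M+4) = 10 × 0.518^3 × 0.482^2 = 0.322911
P(M+6) = 10 × 0.518^2 × 0.482^3 = 0.300470
P(M+8) = 5 × 0.518^1 × 0.482^4 = 0.139794
P(M+10) = 0.482^5 = 0.026016
The M+4 peak is largest (0.322911); scaling to 100 gives 11.5 : 53.7 : 100.0 : 93.1 : 43.3 : 8.1.

11.5 : 53.7 : 100.0 : 93.1 : 43.3 : 8.1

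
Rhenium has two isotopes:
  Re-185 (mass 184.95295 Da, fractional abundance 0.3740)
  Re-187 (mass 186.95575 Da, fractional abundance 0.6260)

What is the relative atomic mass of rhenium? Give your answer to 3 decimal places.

Weight each isotope mass by its fractional abundance: 0.3740 × 184.95295 + 0.6260 × 186.95575
= 69.172403 + 117.034300 = 186.206703 Da

186.207 Da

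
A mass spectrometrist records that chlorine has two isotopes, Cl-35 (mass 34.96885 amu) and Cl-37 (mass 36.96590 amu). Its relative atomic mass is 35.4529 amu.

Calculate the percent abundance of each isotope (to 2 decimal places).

Let x be the fractional abundance of Cl-35; then Cl-37 has abundance 1 − x.
34.96885·x + 36.96590·(1 − x) = 35.4529
(34.96885 − 36.96590)·x = 35.4529 − 36.96590
x = -1.51300 / -1.99705 = 0.75762 → 75.76% Cl-35, 24.24% Cl-37.

Cl-35: 75.76%, Cl-37: 24.24%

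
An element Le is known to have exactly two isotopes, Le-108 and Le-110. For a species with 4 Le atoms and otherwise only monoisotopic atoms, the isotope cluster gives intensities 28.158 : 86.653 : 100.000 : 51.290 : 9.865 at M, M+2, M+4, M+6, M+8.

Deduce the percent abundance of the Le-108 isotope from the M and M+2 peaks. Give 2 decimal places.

Let p = fractional abundance of Le-108. I(M+2)/I(M) = [C(4,1)·p^3·(1−p)] / p^4 = 4·(1−p)/p = 86.653/28.158 = 3.0774
(1−p)/p = 3.0774/4 = 0.7693  ⇒  p = 1/(1 + 0.7693) = 0.5652
Le-108: 56.52%, Le-110: 43.48%.

56.52%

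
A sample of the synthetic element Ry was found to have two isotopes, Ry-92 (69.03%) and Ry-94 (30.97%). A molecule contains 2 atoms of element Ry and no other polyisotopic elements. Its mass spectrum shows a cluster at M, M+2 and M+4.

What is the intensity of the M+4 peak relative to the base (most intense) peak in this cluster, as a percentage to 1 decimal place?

20.1%

Binomial terms of (0.6903 + 0.3097)^2: M 0.4765, M+2 0.4276, M+4 0.0959 → M is the base peak.
P(M) = C(2,0) × 0.6903^2 × 0.3097^0 = 1 × 0.47651409 × 1.0000 = 0.476514 (base)
P(M+4) = C(2,2) × 0.6903^0 × 0.3097^2 = 1 × 1.0000 × 0.09591409 = 0.095914
Relative intensity = 0.095914 / 0.476514 × 100 = 20.1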